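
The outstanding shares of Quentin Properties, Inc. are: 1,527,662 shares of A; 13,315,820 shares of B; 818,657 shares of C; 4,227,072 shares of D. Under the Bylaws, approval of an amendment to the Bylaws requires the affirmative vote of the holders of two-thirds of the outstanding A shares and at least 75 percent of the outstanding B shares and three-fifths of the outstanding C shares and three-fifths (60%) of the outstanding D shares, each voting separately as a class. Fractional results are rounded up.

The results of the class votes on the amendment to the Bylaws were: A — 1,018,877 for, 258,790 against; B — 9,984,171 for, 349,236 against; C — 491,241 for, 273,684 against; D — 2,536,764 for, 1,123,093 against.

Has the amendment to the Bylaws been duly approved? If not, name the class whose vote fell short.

A: 2/3 of 1527662 = 1018441.33, rounded up to 1018442; 1,018,442 required, 1,018,877 in favor — approved.
B: 3/4 of 13315820 = 9986865; 9,986,865 required, 9,984,171 in favor — not approved.
C: 3/5 of 818657 = 491194.20, rounded up to 491195; 491,195 required, 491,241 in favor — approved.
D: 3/5 of 4227072 = 2536243.20, rounded up to 2536244; 2,536,244 required, 2,536,764 in favor — approved.

Not approved — the B shares did not give the required vote.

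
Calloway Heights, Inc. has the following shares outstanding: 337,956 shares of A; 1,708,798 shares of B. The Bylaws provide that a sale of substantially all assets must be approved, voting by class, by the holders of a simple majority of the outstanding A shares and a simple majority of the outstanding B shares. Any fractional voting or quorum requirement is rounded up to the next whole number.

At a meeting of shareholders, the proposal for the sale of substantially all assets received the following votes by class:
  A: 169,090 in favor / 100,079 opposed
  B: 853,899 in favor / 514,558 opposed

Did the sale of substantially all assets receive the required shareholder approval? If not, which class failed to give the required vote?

A: a majority of 337956 is 168979; 168,979 required, 169,090 in favor — approved.
B: a majority of 1708798 is 854400; 854,400 required, 853,899 in favor — not approved.

Not approved — the B shares did not give the required vote.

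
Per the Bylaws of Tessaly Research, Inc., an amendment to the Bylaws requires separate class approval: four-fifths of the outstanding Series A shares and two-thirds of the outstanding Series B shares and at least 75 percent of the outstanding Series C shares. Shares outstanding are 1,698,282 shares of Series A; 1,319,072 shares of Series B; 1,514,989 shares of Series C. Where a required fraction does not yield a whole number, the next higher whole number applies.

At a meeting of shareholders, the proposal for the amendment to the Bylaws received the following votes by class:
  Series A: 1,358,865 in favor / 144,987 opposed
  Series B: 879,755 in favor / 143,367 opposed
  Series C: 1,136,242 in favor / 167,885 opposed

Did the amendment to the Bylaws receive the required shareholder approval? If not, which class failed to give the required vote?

Approved — every class gave the required vote.

Series A: 4/5 of 1698282 = 1358625.60, rounded up to 1358626; 1,358,626 required, 1,358,865 in favor — approved.
Series B: 2/3 of 1319072 = 879381.33, rounded up to 879382; 879,382 required, 879,755 in favor — approved.
Series C: 3/4 of 1514989 = 1136241.75, rounded up to 1136242; 1,136,242 required, 1,136,242 in favor — approved.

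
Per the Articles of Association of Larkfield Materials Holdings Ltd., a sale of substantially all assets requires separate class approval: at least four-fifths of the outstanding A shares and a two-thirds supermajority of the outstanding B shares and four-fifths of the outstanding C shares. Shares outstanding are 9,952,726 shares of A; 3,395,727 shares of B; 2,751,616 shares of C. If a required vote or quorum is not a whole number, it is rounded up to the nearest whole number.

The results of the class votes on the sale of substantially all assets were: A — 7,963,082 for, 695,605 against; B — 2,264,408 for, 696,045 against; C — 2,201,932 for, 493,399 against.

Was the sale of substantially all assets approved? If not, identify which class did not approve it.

Approved — every class gave the required vote.

A: 4/5 of 9952726 = 7962180.80, rounded up to 7962181; 7,962,181 required, 7,963,082 in favor — approved.
B: 2/3 of 3395727 = 2263818; 2,263,818 required, 2,264,408 in favor — approved.
C: 4/5 of 2751616 = 2201292.80, rounded up to 2201293; 2,201,293 required, 2,201,932 in favor — approved.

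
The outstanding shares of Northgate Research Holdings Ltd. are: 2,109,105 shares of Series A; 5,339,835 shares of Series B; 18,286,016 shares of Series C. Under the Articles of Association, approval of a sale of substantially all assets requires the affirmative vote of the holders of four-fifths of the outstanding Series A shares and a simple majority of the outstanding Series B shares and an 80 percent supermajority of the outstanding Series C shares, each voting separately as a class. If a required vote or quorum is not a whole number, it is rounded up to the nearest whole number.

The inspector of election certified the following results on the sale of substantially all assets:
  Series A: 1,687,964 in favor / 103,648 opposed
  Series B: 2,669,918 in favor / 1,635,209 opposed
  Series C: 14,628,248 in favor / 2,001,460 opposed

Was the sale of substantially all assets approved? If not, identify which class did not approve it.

Series A: 4/5 of 2109105 = 1687284; 1,687,284 required, 1,687,964 in favor — approved.
Series B: a majority of 5339835 is 2669918; 2,669,918 required, 2,669,918 in favor — approved.
Series C: 4/5 of 18286016 = 14628812.80, rounded up to 14628813; 14,628,813 required, 14,628,248 in favor — not approved.

Not approved — the Series C shares did not give the required vote.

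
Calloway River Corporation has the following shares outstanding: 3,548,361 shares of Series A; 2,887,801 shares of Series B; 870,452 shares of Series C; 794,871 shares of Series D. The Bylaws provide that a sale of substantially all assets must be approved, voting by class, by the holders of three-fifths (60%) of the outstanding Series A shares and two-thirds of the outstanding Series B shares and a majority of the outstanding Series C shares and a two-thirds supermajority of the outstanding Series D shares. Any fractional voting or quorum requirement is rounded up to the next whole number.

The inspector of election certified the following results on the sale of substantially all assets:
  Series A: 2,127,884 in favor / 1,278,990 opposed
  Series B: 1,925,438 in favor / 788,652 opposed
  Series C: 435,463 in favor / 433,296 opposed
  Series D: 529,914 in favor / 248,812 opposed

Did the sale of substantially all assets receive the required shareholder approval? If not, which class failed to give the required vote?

Not approved — the Series A shares did not give the required vote.

Series A: 3/5 of 3548361 = 2129016.60, rounded up to 2129017; 2,129,017 required, 2,127,884 in favor — not approved.
Series B: 2/3 of 2887801 = 1925200.67, rounded up to 1925201; 1,925,201 required, 1,925,438 in favor — approved.
Series C: a majority of 870452 is 435227; 435,227 required, 435,463 in favor — approved.
Series D: 2/3 of 794871 = 529914; 529,914 required, 529,914 in favor — approved.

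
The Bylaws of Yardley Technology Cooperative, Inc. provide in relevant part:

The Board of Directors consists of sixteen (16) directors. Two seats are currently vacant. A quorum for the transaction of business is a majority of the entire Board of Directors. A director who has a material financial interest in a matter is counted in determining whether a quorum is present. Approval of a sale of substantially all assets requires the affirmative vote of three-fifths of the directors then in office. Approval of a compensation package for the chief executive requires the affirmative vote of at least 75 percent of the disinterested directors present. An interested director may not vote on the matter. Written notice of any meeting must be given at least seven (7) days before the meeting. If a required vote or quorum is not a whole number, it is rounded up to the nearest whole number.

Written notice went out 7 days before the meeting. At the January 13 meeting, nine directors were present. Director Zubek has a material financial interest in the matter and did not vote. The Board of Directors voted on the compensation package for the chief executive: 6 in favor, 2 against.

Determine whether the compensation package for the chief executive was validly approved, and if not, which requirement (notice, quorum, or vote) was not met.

Notice: 7 days given; 7 required (7 ≥ 7). Satisfied.
Quorum: 9 present (interested directors count toward quorum); quorum is 9. Satisfied.
Vote: the compensation package for the chief executive requires three-fourths of the disinterested directors present (9 − 1 = 8). 3/4 of 8 = 6, so 6 affirmative votes are needed; 6 voted in favor. Satisfied.

Valid — all requirements satisfied.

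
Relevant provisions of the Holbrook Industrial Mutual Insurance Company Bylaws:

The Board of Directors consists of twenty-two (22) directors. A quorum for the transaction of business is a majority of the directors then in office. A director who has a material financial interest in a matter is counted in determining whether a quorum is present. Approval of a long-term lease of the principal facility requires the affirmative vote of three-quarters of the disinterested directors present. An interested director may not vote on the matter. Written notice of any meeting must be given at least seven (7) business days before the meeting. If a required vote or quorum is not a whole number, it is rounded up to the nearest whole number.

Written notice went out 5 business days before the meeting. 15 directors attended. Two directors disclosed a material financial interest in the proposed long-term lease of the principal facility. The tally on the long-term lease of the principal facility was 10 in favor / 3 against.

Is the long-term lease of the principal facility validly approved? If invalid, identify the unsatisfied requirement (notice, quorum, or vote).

Invalid — notice requirement not satisfied.

Notice: 5 business days given; 7 required (5 < 7). Not satisfied.
Quorum: 15 present (interested directors count toward quorum); quorum is 12. Satisfied.
Vote: the long-term lease of the principal facility requires three-fourths of the disinterested directors present (15 − 2 = 13). 3/4 of 13 = 9.75, rounded up to 10, so 10 affirmative votes are needed; 10 voted in favor. Satisfied.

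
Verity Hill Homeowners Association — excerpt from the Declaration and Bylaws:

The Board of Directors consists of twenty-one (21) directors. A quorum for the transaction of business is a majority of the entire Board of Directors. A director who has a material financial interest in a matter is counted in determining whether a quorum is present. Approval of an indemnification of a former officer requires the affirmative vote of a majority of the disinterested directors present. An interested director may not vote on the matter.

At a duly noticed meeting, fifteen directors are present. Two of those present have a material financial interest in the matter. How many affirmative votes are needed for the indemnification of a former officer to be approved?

The indemnification of a former officer requires a majority of the disinterested directors present (15 − 2 = 13).
A majority of 13 is 7.

7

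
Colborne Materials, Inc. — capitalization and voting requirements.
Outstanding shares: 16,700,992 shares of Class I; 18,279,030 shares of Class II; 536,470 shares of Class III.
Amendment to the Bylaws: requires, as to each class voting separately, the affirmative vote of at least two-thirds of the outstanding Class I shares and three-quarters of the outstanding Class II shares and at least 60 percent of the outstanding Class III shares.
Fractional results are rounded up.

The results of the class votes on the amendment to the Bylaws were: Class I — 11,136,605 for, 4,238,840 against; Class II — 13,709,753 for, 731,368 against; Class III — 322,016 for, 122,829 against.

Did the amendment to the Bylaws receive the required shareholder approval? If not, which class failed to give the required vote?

Approved — every class gave the required vote.

Class I: 2/3 of 16700992 = 11133994.67, rounded up to 11133995; 11,133,995 required, 11,136,605 in favor — approved.
Class II: 3/4 of 18279030 = 13709272.50, rounded up to 13709273; 13,709,273 required, 13,709,753 in favor — approved.
Class III: 3/5 of 536470 = 321882; 321,882 required, 322,016 in favor — approved.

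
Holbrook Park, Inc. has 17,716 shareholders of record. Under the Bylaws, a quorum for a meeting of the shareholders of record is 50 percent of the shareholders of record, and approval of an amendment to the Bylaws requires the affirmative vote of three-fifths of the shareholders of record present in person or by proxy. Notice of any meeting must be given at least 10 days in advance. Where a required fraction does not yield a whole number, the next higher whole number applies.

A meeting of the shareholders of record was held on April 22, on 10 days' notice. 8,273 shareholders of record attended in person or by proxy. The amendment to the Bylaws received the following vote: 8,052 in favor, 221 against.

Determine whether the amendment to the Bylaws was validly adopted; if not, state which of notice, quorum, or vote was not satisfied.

Invalid — quorum requirement not satisfied.

Notice: 10 days given; 10 required. Satisfied.
Quorum: 50% of 17,716 = 8,858; 8,273 present. Not satisfied.
Vote: requires three-fifths of those present (8,273); 3/5 of 8273 = 4963.80, rounded up to 4964, so 4,964 needed; 8,052 in favor. Satisfied.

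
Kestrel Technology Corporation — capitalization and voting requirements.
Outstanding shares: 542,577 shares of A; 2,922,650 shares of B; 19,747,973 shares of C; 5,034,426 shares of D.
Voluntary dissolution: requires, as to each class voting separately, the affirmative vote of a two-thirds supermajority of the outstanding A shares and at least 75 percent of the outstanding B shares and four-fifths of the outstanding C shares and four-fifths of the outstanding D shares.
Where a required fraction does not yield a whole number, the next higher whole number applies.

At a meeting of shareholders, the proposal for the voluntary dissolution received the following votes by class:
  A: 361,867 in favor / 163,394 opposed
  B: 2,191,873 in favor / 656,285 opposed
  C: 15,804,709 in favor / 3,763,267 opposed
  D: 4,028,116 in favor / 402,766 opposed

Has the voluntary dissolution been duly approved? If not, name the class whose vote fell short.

A: 2/3 of 542577 = 361718; 361,718 required, 361,867 in favor — approved.
B: 3/4 of 2922650 = 2191987.50, rounded up to 2191988; 2,191,988 required, 2,191,873 in favor — not approved.
C: 4/5 of 19747973 = 15798378.40, rounded up to 15798379; 15,798,379 required, 15,804,709 in favor — approved.
D: 4/5 of 5034426 = 4027540.80, rounded up to 4027541; 4,027,541 required, 4,028,116 in favor — approved.

Not approved — the B shares did not give the required vote.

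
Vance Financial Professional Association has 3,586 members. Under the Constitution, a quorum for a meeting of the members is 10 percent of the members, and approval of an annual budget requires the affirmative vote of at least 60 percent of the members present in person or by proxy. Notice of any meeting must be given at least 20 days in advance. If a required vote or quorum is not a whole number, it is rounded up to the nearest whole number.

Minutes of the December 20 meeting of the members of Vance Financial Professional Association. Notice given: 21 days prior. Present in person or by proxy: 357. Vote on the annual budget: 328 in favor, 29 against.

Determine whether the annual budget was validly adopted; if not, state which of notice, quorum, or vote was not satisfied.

Invalid — quorum requirement not satisfied.

Notice: 21 days given; 20 required. Satisfied.
Quorum: 10% of 3,586 = 358.60, rounded up to 359; 357 present. Not satisfied.
Vote: requires three-fifths of those present (357); 3/5 of 357 = 214.20, rounded up to 215, so 215 needed; 328 in favor. Satisfied.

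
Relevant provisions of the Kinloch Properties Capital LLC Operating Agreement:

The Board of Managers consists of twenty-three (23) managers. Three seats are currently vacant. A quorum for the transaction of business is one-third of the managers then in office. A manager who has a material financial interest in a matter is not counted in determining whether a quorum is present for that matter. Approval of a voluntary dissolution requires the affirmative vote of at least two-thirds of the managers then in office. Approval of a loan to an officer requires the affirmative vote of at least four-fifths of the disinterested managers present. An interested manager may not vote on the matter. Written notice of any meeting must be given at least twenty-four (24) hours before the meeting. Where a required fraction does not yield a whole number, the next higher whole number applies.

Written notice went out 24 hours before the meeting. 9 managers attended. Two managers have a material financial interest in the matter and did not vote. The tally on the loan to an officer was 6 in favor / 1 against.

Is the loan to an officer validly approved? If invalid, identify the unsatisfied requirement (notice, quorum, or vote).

Notice: 24 hours given; 24 required (24 ≥ 24). Satisfied.
Quorum: 9 present, but the 2 interested managers do not count, leaving 7. Quorum is 7. Satisfied.
Vote: the loan to an officer requires four-fifths of the disinterested managers present (9 − 2 = 7). 4/5 of 7 = 5.60, rounded up to 6, so 6 affirmative votes are needed; 6 voted in favor. Satisfied.

Valid — all requirements satisfied.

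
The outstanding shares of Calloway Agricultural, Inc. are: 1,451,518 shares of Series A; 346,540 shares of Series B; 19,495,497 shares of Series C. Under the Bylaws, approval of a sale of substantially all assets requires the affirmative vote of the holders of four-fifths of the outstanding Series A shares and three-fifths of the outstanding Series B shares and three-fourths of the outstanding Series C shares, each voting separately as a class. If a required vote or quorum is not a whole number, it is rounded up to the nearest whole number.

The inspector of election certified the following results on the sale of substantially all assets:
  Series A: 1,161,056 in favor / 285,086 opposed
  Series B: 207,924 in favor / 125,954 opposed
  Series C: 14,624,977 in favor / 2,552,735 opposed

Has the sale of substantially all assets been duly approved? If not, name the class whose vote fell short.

Series A: 4/5 of 1451518 = 1161214.40, rounded up to 1161215; 1,161,215 required, 1,161,056 in favor — not approved.
Series B: 3/5 of 346540 = 207924; 207,924 required, 207,924 in favor — approved.
Series C: 3/4 of 19495497 = 14621622.75, rounded up to 14621623; 14,621,623 required, 14,624,977 in favor — approved.

Not approved — the Series A shares did not give the required vote.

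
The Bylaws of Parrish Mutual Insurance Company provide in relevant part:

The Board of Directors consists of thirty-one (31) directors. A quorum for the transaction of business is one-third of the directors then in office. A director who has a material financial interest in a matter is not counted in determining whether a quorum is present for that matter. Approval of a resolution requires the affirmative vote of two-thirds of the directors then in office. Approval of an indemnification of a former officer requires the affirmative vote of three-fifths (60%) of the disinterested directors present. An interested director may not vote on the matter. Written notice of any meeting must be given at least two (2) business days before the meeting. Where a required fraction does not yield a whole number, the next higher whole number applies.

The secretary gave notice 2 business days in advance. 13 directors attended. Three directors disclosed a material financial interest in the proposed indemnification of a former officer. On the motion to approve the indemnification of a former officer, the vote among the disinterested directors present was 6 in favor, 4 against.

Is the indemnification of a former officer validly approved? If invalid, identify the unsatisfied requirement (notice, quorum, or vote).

Notice: 2 business days given; 2 required (2 ≥ 2). Satisfied.
Quorum: 13 present, but the 3 interested directors do not count, leaving 10. Quorum is 11. Not satisfied.
Vote: the indemnification of a former officer requires three-fifths of the disinterested directors present (13 − 3 = 10). 3/5 of 10 = 6, so 6 affirmative votes are needed; 6 voted in favor. Satisfied. (Moot — without a quorum no business can be validly transacted.)

Invalid — quorum requirement not satisfied.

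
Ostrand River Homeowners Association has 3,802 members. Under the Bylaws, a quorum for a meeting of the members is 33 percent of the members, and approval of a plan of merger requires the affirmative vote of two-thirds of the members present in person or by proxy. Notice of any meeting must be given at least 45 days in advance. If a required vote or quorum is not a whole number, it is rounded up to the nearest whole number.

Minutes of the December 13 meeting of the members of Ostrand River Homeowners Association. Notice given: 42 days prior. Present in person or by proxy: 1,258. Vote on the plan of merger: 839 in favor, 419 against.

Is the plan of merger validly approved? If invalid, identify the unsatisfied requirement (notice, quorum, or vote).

Notice: 42 days given; 45 required. Not satisfied.
Quorum: 33% of 3,802 = 1,254.66, rounded up to 1,255; 1,258 present. Satisfied.
Vote: requires two-thirds of those present (1,258); 2/3 of 1258 = 838.67, rounded up to 839, so 839 needed; 839 in favor. Satisfied.

Invalid — notice requirement not satisfied.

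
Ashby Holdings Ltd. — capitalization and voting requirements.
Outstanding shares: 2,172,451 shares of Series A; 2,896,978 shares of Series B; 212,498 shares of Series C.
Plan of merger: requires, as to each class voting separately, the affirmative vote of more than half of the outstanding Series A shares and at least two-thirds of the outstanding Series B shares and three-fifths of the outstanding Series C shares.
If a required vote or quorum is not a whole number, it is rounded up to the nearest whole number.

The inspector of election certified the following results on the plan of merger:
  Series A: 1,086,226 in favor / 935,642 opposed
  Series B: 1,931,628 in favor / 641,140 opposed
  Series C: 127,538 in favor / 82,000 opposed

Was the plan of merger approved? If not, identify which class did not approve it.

Approved — every class gave the required vote.

Series A: a majority of 2172451 is 1086226; 1,086,226 required, 1,086,226 in favor — approved.
Series B: 2/3 of 2896978 = 1931318.67, rounded up to 1931319; 1,931,319 required, 1,931,628 in favor — approved.
Series C: 3/5 of 212498 = 127498.80, rounded up to 127499; 127,499 required, 127,538 in favor — approved.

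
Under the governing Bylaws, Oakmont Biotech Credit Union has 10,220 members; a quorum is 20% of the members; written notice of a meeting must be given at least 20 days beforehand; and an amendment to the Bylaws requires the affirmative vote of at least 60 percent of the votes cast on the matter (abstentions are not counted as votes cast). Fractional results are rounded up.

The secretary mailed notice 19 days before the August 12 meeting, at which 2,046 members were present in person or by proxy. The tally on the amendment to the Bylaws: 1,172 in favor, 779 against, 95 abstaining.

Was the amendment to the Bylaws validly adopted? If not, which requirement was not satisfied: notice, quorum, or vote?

Invalid — notice requirement not satisfied.

Notice: 19 days given; 20 required. Not satisfied.
Quorum: 20% of 10,220 = 2,044; 2,046 present. Satisfied.
Vote: requires three-fifths of the votes cast (2,046 − 95 abstaining = 1,951); 3/5 of 1951 = 1170.60, rounded up to 1171, so 1,171 needed; 1,172 in favor. Satisfied.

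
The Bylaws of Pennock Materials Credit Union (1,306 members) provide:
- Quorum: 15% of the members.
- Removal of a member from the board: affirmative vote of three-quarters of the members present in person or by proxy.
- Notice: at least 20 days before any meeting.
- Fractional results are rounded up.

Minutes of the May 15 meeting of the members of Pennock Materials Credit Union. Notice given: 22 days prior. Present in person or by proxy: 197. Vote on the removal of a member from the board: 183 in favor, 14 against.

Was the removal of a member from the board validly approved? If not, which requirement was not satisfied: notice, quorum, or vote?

Valid — all requirements satisfied.

Notice: 22 days given; 20 required. Satisfied.
Quorum: 15% of 1,306 = 195.90, rounded up to 196; 197 present. Satisfied.
Vote: requires three-fourths of those present (197); 3/4 of 197 = 147.75, rounded up to 148, so 148 needed; 183 in favor. Satisfied.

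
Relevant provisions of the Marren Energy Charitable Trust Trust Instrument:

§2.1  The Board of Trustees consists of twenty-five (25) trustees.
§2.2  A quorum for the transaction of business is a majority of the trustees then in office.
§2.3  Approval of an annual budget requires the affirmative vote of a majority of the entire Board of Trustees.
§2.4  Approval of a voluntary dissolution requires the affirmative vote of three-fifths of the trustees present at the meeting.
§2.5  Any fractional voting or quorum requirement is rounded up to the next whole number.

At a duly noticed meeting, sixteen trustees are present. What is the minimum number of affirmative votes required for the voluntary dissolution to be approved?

The voluntary dissolution requires three-fifths of the trustees present (16).
3/5 of 16 = 9.60, rounded up to 10.

10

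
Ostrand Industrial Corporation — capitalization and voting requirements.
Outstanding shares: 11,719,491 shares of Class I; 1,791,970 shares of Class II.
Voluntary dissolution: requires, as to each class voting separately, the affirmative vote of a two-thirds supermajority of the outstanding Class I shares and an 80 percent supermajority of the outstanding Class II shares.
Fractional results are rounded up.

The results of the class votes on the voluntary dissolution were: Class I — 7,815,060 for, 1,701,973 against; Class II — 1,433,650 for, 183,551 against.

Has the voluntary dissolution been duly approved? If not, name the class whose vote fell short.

Approved — every class gave the required vote.

Class I: 2/3 of 11719491 = 7812994; 7,812,994 required, 7,815,060 in favor — approved.
Class II: 4/5 of 1791970 = 1433576; 1,433,576 required, 1,433,650 in favor — approved.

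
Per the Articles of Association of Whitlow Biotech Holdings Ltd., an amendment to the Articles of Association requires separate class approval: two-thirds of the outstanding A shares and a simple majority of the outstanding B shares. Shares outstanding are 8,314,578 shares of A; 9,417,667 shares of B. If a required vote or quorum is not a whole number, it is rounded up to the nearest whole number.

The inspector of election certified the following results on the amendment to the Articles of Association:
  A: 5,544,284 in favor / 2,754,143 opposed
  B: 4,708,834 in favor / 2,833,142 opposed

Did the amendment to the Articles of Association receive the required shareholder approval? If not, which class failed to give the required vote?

A: 2/3 of 8314578 = 5543052; 5,543,052 required, 5,544,284 in favor — approved.
B: a majority of 9417667 is 4708834; 4,708,834 required, 4,708,834 in favor — approved.

Approved — every class gave the required vote.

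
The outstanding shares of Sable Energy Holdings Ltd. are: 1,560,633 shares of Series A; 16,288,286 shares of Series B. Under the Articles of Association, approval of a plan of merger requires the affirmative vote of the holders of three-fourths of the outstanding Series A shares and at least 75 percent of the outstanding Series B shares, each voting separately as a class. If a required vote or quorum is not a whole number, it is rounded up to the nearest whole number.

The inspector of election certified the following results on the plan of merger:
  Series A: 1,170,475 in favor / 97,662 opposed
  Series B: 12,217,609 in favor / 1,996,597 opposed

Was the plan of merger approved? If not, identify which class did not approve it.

Series A: 3/4 of 1560633 = 1170474.75, rounded up to 1170475; 1,170,475 required, 1,170,475 in favor — approved.
Series B: 3/4 of 16288286 = 12216214.50, rounded up to 12216215; 12,216,215 required, 12,217,609 in favor — approved.

Approved — every class gave the required vote.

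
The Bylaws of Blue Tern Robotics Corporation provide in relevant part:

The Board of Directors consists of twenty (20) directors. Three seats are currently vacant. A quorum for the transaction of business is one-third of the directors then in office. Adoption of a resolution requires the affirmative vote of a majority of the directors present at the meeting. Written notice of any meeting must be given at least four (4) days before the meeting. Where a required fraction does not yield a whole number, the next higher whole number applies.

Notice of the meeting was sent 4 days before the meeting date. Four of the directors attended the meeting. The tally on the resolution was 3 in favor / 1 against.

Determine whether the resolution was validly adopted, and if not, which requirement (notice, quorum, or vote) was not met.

Notice: 4 days given; 4 required (4 ≥ 4). Satisfied.
Quorum: 4 present; quorum is 6. Not satisfied.
Vote: the resolution requires a majority of the directors present (4). A majority of 4 is 3, so 3 affirmative votes are needed; 3 voted in favor. Satisfied. (Moot — without a quorum no business can be validly transacted.)

Invalid — quorum requirement not satisfied.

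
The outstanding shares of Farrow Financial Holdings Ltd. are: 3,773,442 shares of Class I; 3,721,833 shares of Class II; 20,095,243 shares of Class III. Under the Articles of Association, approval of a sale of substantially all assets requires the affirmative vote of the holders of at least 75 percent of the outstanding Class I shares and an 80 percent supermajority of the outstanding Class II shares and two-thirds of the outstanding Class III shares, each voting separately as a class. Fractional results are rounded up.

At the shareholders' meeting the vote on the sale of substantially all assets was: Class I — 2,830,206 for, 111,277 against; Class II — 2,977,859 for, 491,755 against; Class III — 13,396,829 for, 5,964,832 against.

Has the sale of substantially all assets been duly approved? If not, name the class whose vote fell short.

Approved — every class gave the required vote.

Class I: 3/4 of 3773442 = 2830081.50, rounded up to 2830082; 2,830,082 required, 2,830,206 in favor — approved.
Class II: 4/5 of 3721833 = 2977466.40, rounded up to 2977467; 2,977,467 required, 2,977,859 in favor — approved.
Class III: 2/3 of 20095243 = 13396828.67, rounded up to 13396829; 13,396,829 required, 13,396,829 in favor — approved.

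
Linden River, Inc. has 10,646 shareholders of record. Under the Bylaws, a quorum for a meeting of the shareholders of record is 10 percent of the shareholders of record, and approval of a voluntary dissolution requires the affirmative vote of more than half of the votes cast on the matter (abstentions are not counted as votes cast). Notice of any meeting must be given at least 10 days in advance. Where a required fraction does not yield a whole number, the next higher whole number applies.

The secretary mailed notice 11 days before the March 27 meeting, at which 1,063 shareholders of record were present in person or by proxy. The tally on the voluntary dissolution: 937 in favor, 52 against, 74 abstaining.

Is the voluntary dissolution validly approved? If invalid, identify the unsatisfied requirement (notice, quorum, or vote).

Invalid — quorum requirement not satisfied.

Notice: 11 days given; 10 required. Satisfied.
Quorum: 10% of 10,646 = 1,064.60, rounded up to 1,065; 1,063 present. Not satisfied.
Vote: requires a majority of the votes cast (1,063 − 74 abstaining = 989); a majority of 989 is 495, so 495 needed; 937 in favor. Satisfied.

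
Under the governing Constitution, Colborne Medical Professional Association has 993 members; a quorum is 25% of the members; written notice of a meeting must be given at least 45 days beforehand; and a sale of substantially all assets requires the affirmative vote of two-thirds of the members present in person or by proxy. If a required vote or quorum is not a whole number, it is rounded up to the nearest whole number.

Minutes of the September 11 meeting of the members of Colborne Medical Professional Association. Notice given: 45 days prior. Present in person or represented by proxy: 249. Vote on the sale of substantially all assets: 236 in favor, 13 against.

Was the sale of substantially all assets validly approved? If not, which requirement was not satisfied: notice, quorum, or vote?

Notice: 45 days given; 45 required. Satisfied.
Quorum: 25% of 993 = 248.25, rounded up to 249; 249 present. Satisfied.
Vote: requires two-thirds of those present (249); 2/3 of 249 = 166, so 166 needed; 236 in favor. Satisfied.

Valid — all requirements satisfied.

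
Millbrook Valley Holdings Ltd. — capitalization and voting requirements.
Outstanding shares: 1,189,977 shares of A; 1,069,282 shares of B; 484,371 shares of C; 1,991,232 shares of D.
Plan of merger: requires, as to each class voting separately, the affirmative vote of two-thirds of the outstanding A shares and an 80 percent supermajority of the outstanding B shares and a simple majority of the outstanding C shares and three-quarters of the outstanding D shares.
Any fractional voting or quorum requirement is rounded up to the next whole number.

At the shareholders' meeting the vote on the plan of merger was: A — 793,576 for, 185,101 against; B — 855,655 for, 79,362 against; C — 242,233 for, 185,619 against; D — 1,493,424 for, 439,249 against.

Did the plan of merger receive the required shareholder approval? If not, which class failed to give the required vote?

A: 2/3 of 1189977 = 793318; 793,318 required, 793,576 in favor — approved.
B: 4/5 of 1069282 = 855425.60, rounded up to 855426; 855,426 required, 855,655 in favor — approved.
C: a majority of 484371 is 242186; 242,186 required, 242,233 in favor — approved.
D: 3/4 of 1991232 = 1493424; 1,493,424 required, 1,493,424 in favor — approved.

Approved — every class gave the required vote.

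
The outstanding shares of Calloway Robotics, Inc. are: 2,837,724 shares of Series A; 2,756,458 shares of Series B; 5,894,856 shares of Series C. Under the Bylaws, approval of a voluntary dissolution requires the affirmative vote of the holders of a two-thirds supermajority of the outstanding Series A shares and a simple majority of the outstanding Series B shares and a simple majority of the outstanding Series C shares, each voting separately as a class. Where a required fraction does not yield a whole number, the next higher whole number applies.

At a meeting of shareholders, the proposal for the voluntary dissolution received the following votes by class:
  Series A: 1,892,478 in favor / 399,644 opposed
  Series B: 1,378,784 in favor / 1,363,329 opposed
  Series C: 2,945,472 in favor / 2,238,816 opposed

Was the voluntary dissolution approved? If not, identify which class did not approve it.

Not approved — the Series C shares did not give the required vote.

Series A: 2/3 of 2837724 = 1891816; 1,891,816 required, 1,892,478 in favor — approved.
Series B: a majority of 2756458 is 1378230; 1,378,230 required, 1,378,784 in favor — approved.
Series C: a majority of 5894856 is 2947429; 2,947,429 required, 2,945,472 in favor — not approved.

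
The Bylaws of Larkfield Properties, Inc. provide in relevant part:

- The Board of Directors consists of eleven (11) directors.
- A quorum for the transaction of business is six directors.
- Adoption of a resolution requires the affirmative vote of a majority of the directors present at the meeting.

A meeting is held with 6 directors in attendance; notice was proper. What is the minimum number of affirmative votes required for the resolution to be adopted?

The resolution requires a majority of the directors present (6).
A majority of 6 is 4.

4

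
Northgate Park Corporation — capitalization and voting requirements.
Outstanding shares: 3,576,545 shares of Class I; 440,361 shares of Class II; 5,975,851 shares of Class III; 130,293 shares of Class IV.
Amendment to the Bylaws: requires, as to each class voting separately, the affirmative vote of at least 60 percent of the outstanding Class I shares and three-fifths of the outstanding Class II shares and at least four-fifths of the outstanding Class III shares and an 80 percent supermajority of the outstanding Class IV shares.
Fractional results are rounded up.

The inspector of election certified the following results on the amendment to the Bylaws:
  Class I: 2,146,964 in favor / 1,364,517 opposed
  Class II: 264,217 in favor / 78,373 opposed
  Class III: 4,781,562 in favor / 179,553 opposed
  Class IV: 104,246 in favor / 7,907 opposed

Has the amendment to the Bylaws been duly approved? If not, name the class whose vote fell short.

Class I: 3/5 of 3576545 = 2145927; 2,145,927 required, 2,146,964 in favor — approved.
Class II: 3/5 of 440361 = 264216.60, rounded up to 264217; 264,217 required, 264,217 in favor — approved.
Class III: 4/5 of 5975851 = 4780680.80, rounded up to 4780681; 4,780,681 required, 4,781,562 in favor — approved.
Class IV: 4/5 of 130293 = 104234.40, rounded up to 104235; 104,235 required, 104,246 in favor — approved.

Approved — every class gave the required vote.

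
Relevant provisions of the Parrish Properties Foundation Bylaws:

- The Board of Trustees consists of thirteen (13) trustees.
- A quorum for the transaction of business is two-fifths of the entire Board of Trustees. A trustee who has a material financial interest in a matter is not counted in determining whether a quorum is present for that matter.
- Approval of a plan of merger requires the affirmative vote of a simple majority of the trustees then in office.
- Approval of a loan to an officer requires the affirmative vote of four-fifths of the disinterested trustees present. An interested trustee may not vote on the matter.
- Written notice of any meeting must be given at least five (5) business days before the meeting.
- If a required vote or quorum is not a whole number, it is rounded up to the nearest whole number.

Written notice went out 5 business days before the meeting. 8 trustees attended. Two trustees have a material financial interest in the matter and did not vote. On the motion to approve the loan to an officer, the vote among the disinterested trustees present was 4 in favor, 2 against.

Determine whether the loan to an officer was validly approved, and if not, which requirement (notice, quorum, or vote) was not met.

Notice: 5 business days given; 5 required (5 ≥ 5). Satisfied.
Quorum: 8 present, but the 2 interested trustees do not count, leaving 6. Quorum is 6. Satisfied.
Vote: the loan to an officer requires four-fifths of the disinterested trustees present (8 − 2 = 6). 4/5 of 6 = 4.80, rounded up to 5, so 5 affirmative votes are needed; 4 voted in favor. Not satisfied.

Invalid — vote requirement not satisfied.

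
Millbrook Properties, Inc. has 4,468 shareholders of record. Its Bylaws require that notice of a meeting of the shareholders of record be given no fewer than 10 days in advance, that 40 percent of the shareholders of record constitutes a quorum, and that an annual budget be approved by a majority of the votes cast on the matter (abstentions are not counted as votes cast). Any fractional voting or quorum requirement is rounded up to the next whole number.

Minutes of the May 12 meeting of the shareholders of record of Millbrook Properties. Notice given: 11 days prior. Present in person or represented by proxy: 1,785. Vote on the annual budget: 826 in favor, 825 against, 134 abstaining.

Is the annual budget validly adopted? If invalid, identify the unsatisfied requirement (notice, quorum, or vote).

Invalid — quorum requirement not satisfied.

Notice: 11 days given; 10 required. Satisfied.
Quorum: 40% of 4,468 = 1,787.20, rounded up to 1,788; 1,785 present. Not satisfied.
Vote: requires a majority of the votes cast (1,785 − 134 abstaining = 1,651); a majority of 1651 is 826, so 826 needed; 826 in favor. Satisfied.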